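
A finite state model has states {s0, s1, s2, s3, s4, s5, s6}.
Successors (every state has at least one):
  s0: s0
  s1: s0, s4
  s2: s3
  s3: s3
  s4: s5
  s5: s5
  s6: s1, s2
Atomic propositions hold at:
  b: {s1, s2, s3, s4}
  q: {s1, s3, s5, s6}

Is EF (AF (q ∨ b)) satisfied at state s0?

No

Sat(q ∨ b) = {s1, s2, s3, s4, s5, s6}
AF (q ∨ b): least fixpoint, start Z0 = {s1, s2, s3, s4, s5, s6}, add states with every successor in Z. Already a fixed point.
Sat(AF (q ∨ b)) = {s1, s2, s3, s4, s5, s6}
EF (AF (q ∨ b)): least fixpoint, start Z0 = {s1, s2, s3, s4, s5, s6}, add states with some successor in Z. Already a fixed point.
Sat(EF (AF (q ∨ b))) = {s1, s2, s3, s4, s5, s6}
s0 ∉ Sat(EF (AF (q ∨ b))) = {s1, s2, s3, s4, s5, s6}, so the formula does not hold at s0.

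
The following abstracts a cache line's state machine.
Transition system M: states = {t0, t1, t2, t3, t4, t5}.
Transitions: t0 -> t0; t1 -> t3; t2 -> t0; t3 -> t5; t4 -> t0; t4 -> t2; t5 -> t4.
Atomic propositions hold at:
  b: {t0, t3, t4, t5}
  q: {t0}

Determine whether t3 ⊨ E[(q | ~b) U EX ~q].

Sat(~b) = {t1, t2}
Sat(q | ~b) = {t0, t1, t2}
Sat(~q) = {t1, t2, t3, t4, t5}
Sat(EX ~q) = {s : some successor in {t1, t2, t3, t4, t5}} = {t1, t3, t4, t5}
E[(q | ~b) U EX ~q]: least fixpoint, start Z0 = Sat(EX ~q) = {t1, t3, t4, t5}, add states in Sat(q | ~b) with some successor in Z. Already a fixed point.
Sat(E[(q | ~b) U EX ~q]) = {t1, t3, t4, t5}
t3 ∈ Sat(E[(q | ~b) U EX ~q]) = {t1, t3, t4, t5}, so the formula holds at t3.

Yes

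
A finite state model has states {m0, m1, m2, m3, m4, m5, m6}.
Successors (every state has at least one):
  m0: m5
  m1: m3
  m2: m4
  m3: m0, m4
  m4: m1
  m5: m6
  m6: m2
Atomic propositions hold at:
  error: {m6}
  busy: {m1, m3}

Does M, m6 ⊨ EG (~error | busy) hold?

No

Sat(~error) = {m0, m1, m2, m3, m4, m5}
Sat(~error | busy) = {m0, m1, m2, m3, m4, m5}
EG (~error | busy): greatest fixpoint, start Z0 = {m0, m1, m2, m3, m4, m5}, keep only states in Sat with some successor in Z. Z1 = {m0, m1, m2, m3, m4}; Z2 = {m1, m2, m3, m4}; fixed.
Sat(EG (~error | busy)) = {m1, m2, m3, m4}
m6 ∉ Sat(EG (~error | busy)) = {m1, m2, m3, m4}, so the formula does not hold at m6.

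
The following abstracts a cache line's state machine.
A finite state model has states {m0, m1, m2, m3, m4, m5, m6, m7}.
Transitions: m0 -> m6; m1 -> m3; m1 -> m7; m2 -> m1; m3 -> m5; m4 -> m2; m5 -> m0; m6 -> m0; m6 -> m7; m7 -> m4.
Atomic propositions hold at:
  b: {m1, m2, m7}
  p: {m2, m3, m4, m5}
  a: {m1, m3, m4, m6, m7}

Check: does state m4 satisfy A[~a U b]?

Sat(~a) = {m0, m2, m5}
A[~a U b]: least fixpoint, start Z0 = Sat(b) = {m1, m2, m7}, add states in Sat(~a) with every successor in Z. Already a fixed point.
Sat(A[~a U b]) = {m1, m2, m7}
m4 ∉ Sat(A[~a U b]) = {m1, m2, m7}, so the formula does not hold at m4.

No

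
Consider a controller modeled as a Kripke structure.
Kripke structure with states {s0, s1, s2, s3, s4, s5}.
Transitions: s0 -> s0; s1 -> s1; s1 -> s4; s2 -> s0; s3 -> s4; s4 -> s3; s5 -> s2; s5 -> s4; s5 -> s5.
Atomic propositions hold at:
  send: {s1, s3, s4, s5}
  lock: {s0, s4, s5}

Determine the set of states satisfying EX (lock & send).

Sat(lock & send) = {s4, s5}
Sat(EX (lock & send)) = {s : some successor in {s4, s5}} = {s1, s3, s5}

{s1, s3, s5}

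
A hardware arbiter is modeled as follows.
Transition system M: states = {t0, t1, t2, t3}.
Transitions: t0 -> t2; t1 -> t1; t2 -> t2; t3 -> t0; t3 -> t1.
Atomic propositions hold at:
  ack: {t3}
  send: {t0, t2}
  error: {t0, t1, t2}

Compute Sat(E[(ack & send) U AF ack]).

{t3}

Sat(ack & send) = ∅
AF ack: least fixpoint, start Z0 = {t3}, add states with every successor in Z. Already a fixed point.
Sat(AF ack) = {t3}
E[(ack & send) U AF ack]: least fixpoint, start Z0 = Sat(AF ack) = {t3}, add states in Sat(ack & send) with some successor in Z. Already a fixed point.
Sat(E[(ack & send) U AF ack]) = {t3}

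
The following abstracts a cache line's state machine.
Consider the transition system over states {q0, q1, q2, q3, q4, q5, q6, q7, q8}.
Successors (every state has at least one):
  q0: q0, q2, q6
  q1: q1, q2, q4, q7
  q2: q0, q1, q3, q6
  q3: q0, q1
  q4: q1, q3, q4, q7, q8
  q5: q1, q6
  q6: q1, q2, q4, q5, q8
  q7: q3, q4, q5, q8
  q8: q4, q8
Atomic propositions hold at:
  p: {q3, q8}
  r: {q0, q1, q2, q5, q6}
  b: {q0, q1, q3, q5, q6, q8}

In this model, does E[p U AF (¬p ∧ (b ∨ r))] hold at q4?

No

Sat(¬p) = {q0, q1, q2, q4, q5, q6, q7}
Sat(b ∨ r) = {q0, q1, q2, q3, q5, q6, q8}
Sat(¬p ∧ (b ∨ r)) = {q0, q1, q2, q5, q6}
AF (¬p ∧ (b ∨ r)): least fixpoint, start Z0 = {q0, q1, q2, q5, q6}, add states with every successor in Z. Z1 = {q0, q1, q2, q3, q5, q6}; fixed.
Sat(AF (¬p ∧ (b ∨ r))) = {q0, q1, q2, q3, q5, q6}
E[p U AF (¬p ∧ (b ∨ r))]: least fixpoint, start Z0 = Sat(AF (¬p ∧ (b ∨ r))) = {q0, q1, q2, q3, q5, q6}, add states in Sat(p) with some successor in Z. Already a fixed point.
Sat(E[p U AF (¬p ∧ (b ∨ r))]) = {q0, q1, q2, q3, q5, q6}
q4 ∉ Sat(E[p U AF (¬p ∧ (b ∨ r))]) = {q0, q1, q2, q3, q5, q6}, so the formula does not hold at q4.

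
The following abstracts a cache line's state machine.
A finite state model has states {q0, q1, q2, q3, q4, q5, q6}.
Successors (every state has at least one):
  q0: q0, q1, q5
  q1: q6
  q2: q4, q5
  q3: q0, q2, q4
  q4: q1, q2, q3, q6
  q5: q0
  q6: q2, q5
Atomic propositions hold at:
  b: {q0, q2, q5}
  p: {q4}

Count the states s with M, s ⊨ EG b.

3

EG b: greatest fixpoint, start Z0 = {q0, q2, q5}, keep only states in Sat with some successor in Z. Already a fixed point.
Sat(EG b) = {q0, q2, q5}
|Sat(EG b)| = |{q0, q2, q5}| = 3.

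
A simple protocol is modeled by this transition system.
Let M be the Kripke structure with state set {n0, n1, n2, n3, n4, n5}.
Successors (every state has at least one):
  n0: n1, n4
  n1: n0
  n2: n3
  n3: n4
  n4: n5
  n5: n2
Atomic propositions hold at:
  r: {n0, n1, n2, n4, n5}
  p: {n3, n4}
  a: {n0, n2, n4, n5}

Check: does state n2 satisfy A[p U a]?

Yes

A[p U a]: least fixpoint, start Z0 = Sat(a) = {n0, n2, n4, n5}, add states in Sat(p) with every successor in Z. Z1 = {n0, n2, n3, n4, n5}; fixed.
Sat(A[p U a]) = {n0, n2, n3, n4, n5}
n2 ∈ Sat(A[p U a]) = {n0, n2, n3, n4, n5}, so the formula holds at n2.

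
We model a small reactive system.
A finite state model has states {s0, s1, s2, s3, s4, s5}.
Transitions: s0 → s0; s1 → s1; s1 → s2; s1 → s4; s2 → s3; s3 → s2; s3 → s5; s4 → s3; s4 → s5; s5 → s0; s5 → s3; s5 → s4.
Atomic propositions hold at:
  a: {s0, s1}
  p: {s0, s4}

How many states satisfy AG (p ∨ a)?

Sat(p ∨ a) = {s0, s1, s4}
AG (p ∨ a): greatest fixpoint, start Z0 = {s0, s1, s4}, keep only states in Sat with every successor in Z. Z1 = {s0}; fixed.
Sat(AG (p ∨ a)) = {s0}
|Sat(AG (p ∨ a))| = |{s0}| = 1.

1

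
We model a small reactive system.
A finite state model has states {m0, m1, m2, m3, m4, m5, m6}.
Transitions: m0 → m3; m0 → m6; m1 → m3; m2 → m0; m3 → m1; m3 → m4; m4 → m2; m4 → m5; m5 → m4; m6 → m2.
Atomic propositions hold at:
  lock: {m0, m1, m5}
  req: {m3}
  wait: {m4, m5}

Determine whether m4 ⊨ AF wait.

Yes

AF wait: least fixpoint, start Z0 = {m4, m5}, add states with every successor in Z. Already a fixed point.
Sat(AF wait) = {m4, m5}
m4 ∈ Sat(AF wait) = {m4, m5}, so the formula holds at m4.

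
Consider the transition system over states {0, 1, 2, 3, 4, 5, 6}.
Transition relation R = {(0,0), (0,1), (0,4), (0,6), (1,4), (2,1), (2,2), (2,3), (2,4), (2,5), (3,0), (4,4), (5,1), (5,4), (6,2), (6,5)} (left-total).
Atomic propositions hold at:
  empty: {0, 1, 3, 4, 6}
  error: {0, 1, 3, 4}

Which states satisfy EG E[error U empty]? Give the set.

{0, 1, 3, 4}

E[error U empty]: least fixpoint, start Z0 = Sat(empty) = {0, 1, 3, 4, 6}, add states in Sat(error) with some successor in Z. Already a fixed point.
Sat(E[error U empty]) = {0, 1, 3, 4, 6}
EG E[error U empty]: greatest fixpoint, start Z0 = {0, 1, 3, 4, 6}, keep only states in Sat with some successor in Z. Z1 = {0, 1, 3, 4}; fixed.
Sat(EG E[error U empty]) = {0, 1, 3, 4}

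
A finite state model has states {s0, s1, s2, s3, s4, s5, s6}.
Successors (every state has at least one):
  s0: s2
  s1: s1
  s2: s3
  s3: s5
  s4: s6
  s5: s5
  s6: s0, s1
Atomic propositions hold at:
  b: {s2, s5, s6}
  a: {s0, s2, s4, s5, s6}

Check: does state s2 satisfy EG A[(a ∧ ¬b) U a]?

Sat(¬b) = {s0, s1, s3, s4}
Sat(a ∧ ¬b) = {s0, s4}
A[(a ∧ ¬b) U a]: least fixpoint, start Z0 = Sat(a) = {s0, s2, s4, s5, s6}, add states in Sat(a ∧ ¬b) with every successor in Z. Already a fixed point.
Sat(A[(a ∧ ¬b) U a]) = {s0, s2, s4, s5, s6}
EG A[(a ∧ ¬b) U a]: greatest fixpoint, start Z0 = {s0, s2, s4, s5, s6}, keep only states in Sat with some successor in Z. Z1 = {s0, s4, s5, s6}; Z2 = {s4, s5, s6}; Z3 = {s4, s5}; Z4 = {s5}; fixed.
Sat(EG A[(a ∧ ¬b) U a]) = {s5}
s2 ∉ Sat(EG A[(a ∧ ¬b) U a]) = {s5}, so the formula does not hold at s2.

No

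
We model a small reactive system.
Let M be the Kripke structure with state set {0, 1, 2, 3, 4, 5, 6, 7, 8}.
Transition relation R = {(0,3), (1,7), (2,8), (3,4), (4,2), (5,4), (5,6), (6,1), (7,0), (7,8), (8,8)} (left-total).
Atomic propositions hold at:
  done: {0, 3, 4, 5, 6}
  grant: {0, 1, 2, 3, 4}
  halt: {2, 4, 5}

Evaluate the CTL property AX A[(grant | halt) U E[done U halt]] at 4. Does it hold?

Sat(grant | halt) = {0, 1, 2, 3, 4, 5}
E[done U halt]: least fixpoint, start Z0 = Sat(halt) = {2, 4, 5}, add states in Sat(done) with some successor in Z. Z1 = {2, 3, 4, 5}; Z2 = {0, 2, 3, 4, 5}; fixed.
Sat(E[done U halt]) = {0, 2, 3, 4, 5}
A[(grant | halt) U E[done U halt]]: least fixpoint, start Z0 = Sat(E[done U halt]) = {0, 2, 3, 4, 5}, add states in Sat(grant | halt) with every successor in Z. Already a fixed point.
Sat(A[(grant | halt) U E[done U halt]]) = {0, 2, 3, 4, 5}
Sat(AX A[(grant | halt) U E[done U halt]]) = {s : every successor in {0, 2, 3, 4, 5}} = {0, 3, 4}
4 ∈ Sat(AX A[(grant | halt) U E[done U halt]]) = {0, 3, 4}, so the formula holds at 4.

Yes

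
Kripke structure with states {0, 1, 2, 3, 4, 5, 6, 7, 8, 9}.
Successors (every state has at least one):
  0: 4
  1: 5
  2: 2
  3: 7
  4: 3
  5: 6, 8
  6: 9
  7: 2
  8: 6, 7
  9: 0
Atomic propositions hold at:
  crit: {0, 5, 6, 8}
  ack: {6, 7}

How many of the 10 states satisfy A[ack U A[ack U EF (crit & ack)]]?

4

Sat(crit & ack) = {6}
EF (crit & ack): least fixpoint, start Z0 = {6}, add states with some successor in Z. Z1 = {5, 6, 8}; Z2 = {1, 5, 6, 8}; fixed.
Sat(EF (crit & ack)) = {1, 5, 6, 8}
A[ack U EF (crit & ack)]: least fixpoint, start Z0 = Sat(EF (crit & ack)) = {1, 5, 6, 8}, add states in Sat(ack) with every successor in Z. Already a fixed point.
Sat(A[ack U EF (crit & ack)]) = {1, 5, 6, 8}
A[ack U A[ack U EF (crit & ack)]]: least fixpoint, start Z0 = Sat(A[ack U EF (crit & ack)]) = {1, 5, 6, 8}, add states in Sat(ack) with every successor in Z. Already a fixed point.
Sat(A[ack U A[ack U EF (crit & ack)]]) = {1, 5, 6, 8}
|Sat(A[ack U A[ack U EF (crit & ack)]])| = |{1, 5, 6, 8}| = 4.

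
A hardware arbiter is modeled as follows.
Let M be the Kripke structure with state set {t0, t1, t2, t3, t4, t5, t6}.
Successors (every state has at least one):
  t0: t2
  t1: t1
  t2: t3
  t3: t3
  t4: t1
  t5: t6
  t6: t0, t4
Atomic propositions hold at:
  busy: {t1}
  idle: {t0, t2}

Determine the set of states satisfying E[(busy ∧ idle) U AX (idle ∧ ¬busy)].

{t0}

Sat(busy ∧ idle) = ∅
Sat(¬busy) = {t0, t2, t3, t4, t5, t6}
Sat(idle ∧ ¬busy) = {t0, t2}
Sat(AX (idle ∧ ¬busy)) = {s : every successor in {t0, t2}} = {t0}
E[(busy ∧ idle) U AX (idle ∧ ¬busy)]: least fixpoint, start Z0 = Sat(AX (idle ∧ ¬busy)) = {t0}, add states in Sat(busy ∧ idle) with some successor in Z. Already a fixed point.
Sat(E[(busy ∧ idle) U AX (idle ∧ ¬busy)]) = {t0}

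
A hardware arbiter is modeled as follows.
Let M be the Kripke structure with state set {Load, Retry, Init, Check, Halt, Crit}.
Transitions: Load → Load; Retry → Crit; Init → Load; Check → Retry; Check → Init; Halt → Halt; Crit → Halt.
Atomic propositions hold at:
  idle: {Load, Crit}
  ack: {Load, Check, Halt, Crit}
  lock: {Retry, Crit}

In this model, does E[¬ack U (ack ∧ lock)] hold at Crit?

Yes

Sat(¬ack) = {Retry, Init}
Sat(ack ∧ lock) = {Crit}
E[¬ack U (ack ∧ lock)]: least fixpoint, start Z0 = Sat((ack ∧ lock)) = {Crit}, add states in Sat(¬ack) with some successor in Z. Z1 = {Retry, Crit}; fixed.
Sat(E[¬ack U (ack ∧ lock)]) = {Retry, Crit}
Crit ∈ Sat(E[¬ack U (ack ∧ lock)]) = {Retry, Crit}, so the formula holds at Crit.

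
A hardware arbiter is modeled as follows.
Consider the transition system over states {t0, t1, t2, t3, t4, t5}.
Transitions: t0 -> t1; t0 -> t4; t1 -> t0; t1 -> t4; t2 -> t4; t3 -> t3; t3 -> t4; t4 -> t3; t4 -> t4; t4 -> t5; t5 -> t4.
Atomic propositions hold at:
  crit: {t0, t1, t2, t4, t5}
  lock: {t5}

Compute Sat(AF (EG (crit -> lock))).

{t3}

Sat(crit -> lock) = {t3, t5}
EG (crit -> lock): greatest fixpoint, start Z0 = {t3, t5}, keep only states in Sat with some successor in Z. Z1 = {t3}; fixed.
Sat(EG (crit -> lock)) = {t3}
AF (EG (crit -> lock)): least fixpoint, start Z0 = {t3}, add states with every successor in Z. Already a fixed point.
Sat(AF (EG (crit -> lock))) = {t3}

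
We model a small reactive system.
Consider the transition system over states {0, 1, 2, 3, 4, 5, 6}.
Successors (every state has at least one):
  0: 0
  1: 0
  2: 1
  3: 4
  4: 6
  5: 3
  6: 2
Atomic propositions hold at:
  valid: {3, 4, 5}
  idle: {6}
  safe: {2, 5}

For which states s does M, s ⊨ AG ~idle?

Sat(~idle) = {0, 1, 2, 3, 4, 5}
AG ~idle: greatest fixpoint, start Z0 = {0, 1, 2, 3, 4, 5}, keep only states in Sat with every successor in Z. Z1 = {0, 1, 2, 3, 5}; Z2 = {0, 1, 2, 5}; Z3 = {0, 1, 2}; fixed.
Sat(AG ~idle) = {0, 1, 2}

{0, 1, 2}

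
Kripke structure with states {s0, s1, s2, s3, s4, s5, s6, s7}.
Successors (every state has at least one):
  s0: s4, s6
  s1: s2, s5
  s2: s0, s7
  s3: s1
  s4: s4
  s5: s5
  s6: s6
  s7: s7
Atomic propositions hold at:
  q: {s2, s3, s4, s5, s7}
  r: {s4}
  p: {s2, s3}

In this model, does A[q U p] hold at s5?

A[q U p]: least fixpoint, start Z0 = Sat(p) = {s2, s3}, add states in Sat(q) with every successor in Z. Already a fixed point.
Sat(A[q U p]) = {s2, s3}
s5 ∉ Sat(A[q U p]) = {s2, s3}, so the formula does not hold at s5.

No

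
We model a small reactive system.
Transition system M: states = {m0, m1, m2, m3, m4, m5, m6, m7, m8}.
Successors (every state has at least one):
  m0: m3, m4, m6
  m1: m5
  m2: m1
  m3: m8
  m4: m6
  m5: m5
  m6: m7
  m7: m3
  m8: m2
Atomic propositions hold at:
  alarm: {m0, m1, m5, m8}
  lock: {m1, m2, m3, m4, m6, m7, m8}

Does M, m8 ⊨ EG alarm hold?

EG alarm: greatest fixpoint, start Z0 = {m0, m1, m5, m8}, keep only states in Sat with some successor in Z. Z1 = {m1, m5}; fixed.
Sat(EG alarm) = {m1, m5}
m8 ∉ Sat(EG alarm) = {m1, m5}, so the formula does not hold at m8.

No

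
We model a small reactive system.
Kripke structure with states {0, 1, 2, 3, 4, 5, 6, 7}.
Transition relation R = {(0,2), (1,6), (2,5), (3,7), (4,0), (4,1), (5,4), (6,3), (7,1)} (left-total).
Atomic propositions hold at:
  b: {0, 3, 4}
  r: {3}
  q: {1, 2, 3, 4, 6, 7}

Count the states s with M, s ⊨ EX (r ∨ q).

7

Sat(r ∨ q) = {1, 2, 3, 4, 6, 7}
Sat(EX (r ∨ q)) = {s : some successor in {1, 2, 3, 4, 6, 7}} = {0, 1, 3, 4, 5, 6, 7}
|Sat(EX (r ∨ q))| = |{0, 1, 3, 4, 5, 6, 7}| = 7.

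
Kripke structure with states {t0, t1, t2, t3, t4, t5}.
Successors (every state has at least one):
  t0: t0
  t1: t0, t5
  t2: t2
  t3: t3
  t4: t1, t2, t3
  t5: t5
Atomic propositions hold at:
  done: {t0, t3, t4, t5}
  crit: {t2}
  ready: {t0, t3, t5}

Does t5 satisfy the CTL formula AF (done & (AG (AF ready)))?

Yes

AF ready: least fixpoint, start Z0 = {t0, t3, t5}, add states with every successor in Z. Z1 = {t0, t1, t3, t5}; fixed.
Sat(AF ready) = {t0, t1, t3, t5}
AG (AF ready): greatest fixpoint, start Z0 = {t0, t1, t3, t5}, keep only states in Sat with every successor in Z. Already a fixed point.
Sat(AG (AF ready)) = {t0, t1, t3, t5}
Sat(done & (AG (AF ready))) = {t0, t3, t5}
AF (done & (AG (AF ready))): least fixpoint, start Z0 = {t0, t3, t5}, add states with every successor in Z. Z1 = {t0, t1, t3, t5}; fixed.
Sat(AF (done & (AG (AF ready)))) = {t0, t1, t3, t5}
t5 ∈ Sat(AF (done & (AG (AF ready)))) = {t0, t1, t3, t5}, so the formula holds at t5.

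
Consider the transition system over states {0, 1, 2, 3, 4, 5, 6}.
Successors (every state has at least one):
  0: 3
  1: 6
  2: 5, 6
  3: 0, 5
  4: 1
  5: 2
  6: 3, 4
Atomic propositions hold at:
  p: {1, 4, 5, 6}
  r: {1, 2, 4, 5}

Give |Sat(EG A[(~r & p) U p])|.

Sat(~r) = {0, 3, 6}
Sat(~r & p) = {6}
A[(~r & p) U p]: least fixpoint, start Z0 = Sat(p) = {1, 4, 5, 6}, add states in Sat(~r & p) with every successor in Z. Already a fixed point.
Sat(A[(~r & p) U p]) = {1, 4, 5, 6}
EG A[(~r & p) U p]: greatest fixpoint, start Z0 = {1, 4, 5, 6}, keep only states in Sat with some successor in Z. Z1 = {1, 4, 6}; fixed.
Sat(EG A[(~r & p) U p]) = {1, 4, 6}
|Sat(EG A[(~r & p) U p])| = |{1, 4, 6}| = 3.

3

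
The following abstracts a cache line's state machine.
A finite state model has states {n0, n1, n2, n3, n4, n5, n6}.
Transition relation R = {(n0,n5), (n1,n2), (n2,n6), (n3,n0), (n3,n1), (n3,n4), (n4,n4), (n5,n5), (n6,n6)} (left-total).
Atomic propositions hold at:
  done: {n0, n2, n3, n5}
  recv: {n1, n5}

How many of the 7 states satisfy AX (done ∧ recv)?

Sat(done ∧ recv) = {n5}
Sat(AX (done ∧ recv)) = {s : every successor in {n5}} = {n0, n5}
|Sat(AX (done ∧ recv))| = |{n0, n5}| = 2.

2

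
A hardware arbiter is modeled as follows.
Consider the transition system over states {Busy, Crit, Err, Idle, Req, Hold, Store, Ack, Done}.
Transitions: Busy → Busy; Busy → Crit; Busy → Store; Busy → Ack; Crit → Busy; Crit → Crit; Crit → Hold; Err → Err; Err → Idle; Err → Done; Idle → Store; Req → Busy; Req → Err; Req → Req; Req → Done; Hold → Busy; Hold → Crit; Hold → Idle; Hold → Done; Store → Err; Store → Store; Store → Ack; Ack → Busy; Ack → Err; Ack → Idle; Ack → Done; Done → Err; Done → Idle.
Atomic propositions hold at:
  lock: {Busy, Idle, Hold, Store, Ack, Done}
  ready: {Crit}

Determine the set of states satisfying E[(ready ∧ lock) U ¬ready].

{Busy, Err, Idle, Req, Hold, Store, Ack, Done}

Sat(ready ∧ lock) = ∅
Sat(¬ready) = {Busy, Err, Idle, Req, Hold, Store, Ack, Done}
E[(ready ∧ lock) U ¬ready]: least fixpoint, start Z0 = Sat(¬ready) = {Busy, Err, Idle, Req, Hold, Store, Ack, Done}, add states in Sat(ready ∧ lock) with some successor in Z. Already a fixed point.
Sat(E[(ready ∧ lock) U ¬ready]) = {Busy, Err, Idle, Req, Hold, Store, Ack, Done}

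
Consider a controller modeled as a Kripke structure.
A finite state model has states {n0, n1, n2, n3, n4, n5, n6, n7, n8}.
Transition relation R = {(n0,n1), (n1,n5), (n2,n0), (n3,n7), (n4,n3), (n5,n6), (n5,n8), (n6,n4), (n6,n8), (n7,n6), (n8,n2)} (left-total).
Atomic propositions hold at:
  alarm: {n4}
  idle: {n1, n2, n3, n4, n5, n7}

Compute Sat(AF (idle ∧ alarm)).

{n4}

Sat(idle ∧ alarm) = {n4}
AF (idle ∧ alarm): least fixpoint, start Z0 = {n4}, add states with every successor in Z. Already a fixed point.
Sat(AF (idle ∧ alarm)) = {n4}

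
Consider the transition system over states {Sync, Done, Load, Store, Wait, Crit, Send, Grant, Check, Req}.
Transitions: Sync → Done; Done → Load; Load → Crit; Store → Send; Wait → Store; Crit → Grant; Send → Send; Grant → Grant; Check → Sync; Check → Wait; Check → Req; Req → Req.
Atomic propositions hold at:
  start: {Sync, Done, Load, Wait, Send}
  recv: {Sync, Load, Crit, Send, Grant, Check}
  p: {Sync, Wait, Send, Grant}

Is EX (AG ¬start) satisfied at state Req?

Yes

Sat(¬start) = {Store, Crit, Grant, Check, Req}
AG ¬start: greatest fixpoint, start Z0 = {Store, Crit, Grant, Check, Req}, keep only states in Sat with every successor in Z. Z1 = {Crit, Grant, Req}; fixed.
Sat(AG ¬start) = {Crit, Grant, Req}
Sat(EX (AG ¬start)) = {s : some successor in {Crit, Grant, Req}} = {Load, Crit, Grant, Check, Req}
Req ∈ Sat(EX (AG ¬start)) = {Load, Crit, Grant, Check, Req}, so the formula holds at Req.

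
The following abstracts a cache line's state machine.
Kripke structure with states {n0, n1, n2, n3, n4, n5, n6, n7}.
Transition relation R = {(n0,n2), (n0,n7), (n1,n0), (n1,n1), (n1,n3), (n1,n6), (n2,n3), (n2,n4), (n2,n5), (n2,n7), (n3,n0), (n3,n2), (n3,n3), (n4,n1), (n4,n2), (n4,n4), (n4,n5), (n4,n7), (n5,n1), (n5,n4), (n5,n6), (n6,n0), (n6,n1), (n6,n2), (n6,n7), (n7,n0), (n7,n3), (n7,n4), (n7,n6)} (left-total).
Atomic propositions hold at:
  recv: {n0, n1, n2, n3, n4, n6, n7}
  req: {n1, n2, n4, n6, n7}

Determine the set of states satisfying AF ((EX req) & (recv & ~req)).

{n0, n3}

Sat(EX req) = {s : some successor in {n1, n2, n4, n6, n7}} = {n0, n1, n2, n3, n4, n5, n6, n7}
Sat(~req) = {n0, n3, n5}
Sat(recv & ~req) = {n0, n3}
Sat((EX req) & (recv & ~req)) = {n0, n3}
AF ((EX req) & (recv & ~req)): least fixpoint, start Z0 = {n0, n3}, add states with every successor in Z. Already a fixed point.
Sat(AF ((EX req) & (recv & ~req))) = {n0, n3}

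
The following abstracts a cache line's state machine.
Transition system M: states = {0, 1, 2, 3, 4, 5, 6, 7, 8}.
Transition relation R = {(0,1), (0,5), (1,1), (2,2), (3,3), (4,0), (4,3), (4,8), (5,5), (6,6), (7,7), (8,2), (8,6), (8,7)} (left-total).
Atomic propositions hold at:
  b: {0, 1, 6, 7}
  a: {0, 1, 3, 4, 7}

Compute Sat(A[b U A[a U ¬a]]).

{2, 5, 6, 8}

Sat(¬a) = {2, 5, 6, 8}
A[a U ¬a]: least fixpoint, start Z0 = Sat(¬a) = {2, 5, 6, 8}, add states in Sat(a) with every successor in Z. Already a fixed point.
Sat(A[a U ¬a]) = {2, 5, 6, 8}
A[b U A[a U ¬a]]: least fixpoint, start Z0 = Sat(A[a U ¬a]) = {2, 5, 6, 8}, add states in Sat(b) with every successor in Z. Already a fixed point.
Sat(A[b U A[a U ¬a]]) = {2, 5, 6, 8}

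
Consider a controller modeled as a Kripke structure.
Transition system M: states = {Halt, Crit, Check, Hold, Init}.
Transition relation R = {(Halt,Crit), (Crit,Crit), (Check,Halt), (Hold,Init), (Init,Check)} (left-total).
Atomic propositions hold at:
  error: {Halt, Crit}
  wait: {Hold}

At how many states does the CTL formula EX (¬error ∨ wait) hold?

2

Sat(¬error) = {Check, Hold, Init}
Sat(¬error ∨ wait) = {Check, Hold, Init}
Sat(EX (¬error ∨ wait)) = {s : some successor in {Check, Hold, Init}} = {Hold, Init}
|Sat(EX (¬error ∨ wait))| = |{Hold, Init}| = 2.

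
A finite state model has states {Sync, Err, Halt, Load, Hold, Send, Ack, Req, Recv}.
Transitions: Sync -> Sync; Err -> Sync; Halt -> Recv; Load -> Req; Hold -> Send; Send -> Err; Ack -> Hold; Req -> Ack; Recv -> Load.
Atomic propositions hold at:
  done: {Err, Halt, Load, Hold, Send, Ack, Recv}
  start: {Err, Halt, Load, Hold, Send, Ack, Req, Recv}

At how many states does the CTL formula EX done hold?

6

Sat(EX done) = {s : some successor in {Err, Halt, Load, Hold, Send, Ack, Recv}} = {Halt, Hold, Send, Ack, Req, Recv}
|Sat(EX done)| = |{Halt, Hold, Send, Ack, Req, Recv}| = 6.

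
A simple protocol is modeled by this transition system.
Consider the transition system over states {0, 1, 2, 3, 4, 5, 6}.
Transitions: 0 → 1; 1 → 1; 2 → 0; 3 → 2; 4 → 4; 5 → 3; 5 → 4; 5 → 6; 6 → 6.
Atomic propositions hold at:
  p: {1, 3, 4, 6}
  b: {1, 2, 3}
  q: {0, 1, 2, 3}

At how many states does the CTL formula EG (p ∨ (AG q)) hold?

6

AG q: greatest fixpoint, start Z0 = {0, 1, 2, 3}, keep only states in Sat with every successor in Z. Already a fixed point.
Sat(AG q) = {0, 1, 2, 3}
Sat(p ∨ (AG q)) = {0, 1, 2, 3, 4, 6}
EG (p ∨ (AG q)): greatest fixpoint, start Z0 = {0, 1, 2, 3, 4, 6}, keep only states in Sat with some successor in Z. Already a fixed point.
Sat(EG (p ∨ (AG q))) = {0, 1, 2, 3, 4, 6}
|Sat(EG (p ∨ (AG q)))| = |{0, 1, 2, 3, 4, 6}| = 6.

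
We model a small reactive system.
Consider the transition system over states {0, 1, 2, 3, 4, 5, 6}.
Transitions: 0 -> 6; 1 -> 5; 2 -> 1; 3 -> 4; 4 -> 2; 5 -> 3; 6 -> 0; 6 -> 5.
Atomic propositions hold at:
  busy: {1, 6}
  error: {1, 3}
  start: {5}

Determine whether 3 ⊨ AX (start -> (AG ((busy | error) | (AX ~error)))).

Sat(busy | error) = {1, 3, 6}
Sat(~error) = {0, 2, 4, 5, 6}
Sat(AX ~error) = {s : every successor in {0, 2, 4, 5, 6}} = {0, 1, 3, 4, 6}
Sat((busy | error) | (AX ~error)) = {0, 1, 3, 4, 6}
AG ((busy | error) | (AX ~error)): greatest fixpoint, start Z0 = {0, 1, 3, 4, 6}, keep only states in Sat with every successor in Z. Z1 = {0, 3}; Z2 = ∅; fixed.
Sat(AG ((busy | error) | (AX ~error))) = ∅
Sat(start -> (AG ((busy | error) | (AX ~error)))) = {0, 1, 2, 3, 4, 6}
Sat(AX (start -> (AG ((busy | error) | (AX ~error))))) = {s : every successor in {0, 1, 2, 3, 4, 6}} = {0, 2, 3, 4, 5}
3 ∈ Sat(AX (start -> (AG ((busy | error) | (AX ~error))))) = {0, 2, 3, 4, 5}, so the formula holds at 3.

Yes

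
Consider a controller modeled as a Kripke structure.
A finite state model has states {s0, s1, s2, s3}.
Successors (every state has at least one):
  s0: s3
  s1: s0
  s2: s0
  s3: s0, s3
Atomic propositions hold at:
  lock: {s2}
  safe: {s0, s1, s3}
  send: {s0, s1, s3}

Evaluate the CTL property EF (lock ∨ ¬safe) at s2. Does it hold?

Sat(¬safe) = {s2}
Sat(lock ∨ ¬safe) = {s2}
EF (lock ∨ ¬safe): least fixpoint, start Z0 = {s2}, add states with some successor in Z. Already a fixed point.
Sat(EF (lock ∨ ¬safe)) = {s2}
s2 ∈ Sat(EF (lock ∨ ¬safe)) = {s2}, so the formula holds at s2.

Yes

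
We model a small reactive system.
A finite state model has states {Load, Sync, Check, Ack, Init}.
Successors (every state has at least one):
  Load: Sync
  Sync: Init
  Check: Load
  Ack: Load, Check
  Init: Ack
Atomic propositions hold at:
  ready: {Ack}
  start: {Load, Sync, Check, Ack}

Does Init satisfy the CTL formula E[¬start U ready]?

Yes

Sat(¬start) = {Init}
E[¬start U ready]: least fixpoint, start Z0 = Sat(ready) = {Ack}, add states in Sat(¬start) with some successor in Z. Z1 = {Ack, Init}; fixed.
Sat(E[¬start U ready]) = {Ack, Init}
Init ∈ Sat(E[¬start U ready]) = {Ack, Init}, so the formula holds at Init.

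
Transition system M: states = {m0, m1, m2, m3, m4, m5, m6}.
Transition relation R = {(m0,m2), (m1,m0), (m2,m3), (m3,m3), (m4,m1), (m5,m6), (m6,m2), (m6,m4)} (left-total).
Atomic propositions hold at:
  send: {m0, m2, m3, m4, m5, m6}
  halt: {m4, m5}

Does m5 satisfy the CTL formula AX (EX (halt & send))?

Sat(halt & send) = {m4, m5}
Sat(EX (halt & send)) = {s : some successor in {m4, m5}} = {m6}
Sat(AX (EX (halt & send))) = {s : every successor in {m6}} = {m5}
m5 ∈ Sat(AX (EX (halt & send))) = {m5}, so the formula holds at m5.

Yes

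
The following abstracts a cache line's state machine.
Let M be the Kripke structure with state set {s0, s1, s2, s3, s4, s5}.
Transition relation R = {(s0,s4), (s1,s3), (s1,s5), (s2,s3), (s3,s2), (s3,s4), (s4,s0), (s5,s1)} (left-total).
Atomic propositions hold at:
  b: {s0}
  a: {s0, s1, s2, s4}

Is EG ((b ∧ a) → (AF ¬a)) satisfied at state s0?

Sat(b ∧ a) = {s0}
Sat(¬a) = {s3, s5}
AF ¬a: least fixpoint, start Z0 = {s3, s5}, add states with every successor in Z. Z1 = {s1, s2, s3, s5}; fixed.
Sat(AF ¬a) = {s1, s2, s3, s5}
Sat((b ∧ a) → (AF ¬a)) = {s1, s2, s3, s4, s5}
EG ((b ∧ a) → (AF ¬a)): greatest fixpoint, start Z0 = {s1, s2, s3, s4, s5}, keep only states in Sat with some successor in Z. Z1 = {s1, s2, s3, s5}; fixed.
Sat(EG ((b ∧ a) → (AF ¬a))) = {s1, s2, s3, s5}
s0 ∉ Sat(EG ((b ∧ a) → (AF ¬a))) = {s1, s2, s3, s5}, so the formula does not hold at s0.

No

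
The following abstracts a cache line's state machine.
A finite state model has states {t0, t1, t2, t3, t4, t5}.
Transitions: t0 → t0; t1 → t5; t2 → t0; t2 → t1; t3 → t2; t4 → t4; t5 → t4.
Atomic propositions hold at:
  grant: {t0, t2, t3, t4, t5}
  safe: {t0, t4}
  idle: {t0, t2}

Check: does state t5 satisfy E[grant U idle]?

E[grant U idle]: least fixpoint, start Z0 = Sat(idle) = {t0, t2}, add states in Sat(grant) with some successor in Z. Z1 = {t0, t2, t3}; fixed.
Sat(E[grant U idle]) = {t0, t2, t3}
t5 ∉ Sat(E[grant U idle]) = {t0, t2, t3}, so the formula does not hold at t5.

No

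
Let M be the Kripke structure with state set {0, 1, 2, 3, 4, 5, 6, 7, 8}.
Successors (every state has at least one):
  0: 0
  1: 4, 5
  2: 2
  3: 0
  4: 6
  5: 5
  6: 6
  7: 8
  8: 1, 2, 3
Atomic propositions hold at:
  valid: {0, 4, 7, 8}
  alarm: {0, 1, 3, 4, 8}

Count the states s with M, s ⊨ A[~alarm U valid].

Sat(~alarm) = {2, 5, 6, 7}
A[~alarm U valid]: least fixpoint, start Z0 = Sat(valid) = {0, 4, 7, 8}, add states in Sat(~alarm) with every successor in Z. Already a fixed point.
Sat(A[~alarm U valid]) = {0, 4, 7, 8}
|Sat(A[~alarm U valid])| = |{0, 4, 7, 8}| = 4.

4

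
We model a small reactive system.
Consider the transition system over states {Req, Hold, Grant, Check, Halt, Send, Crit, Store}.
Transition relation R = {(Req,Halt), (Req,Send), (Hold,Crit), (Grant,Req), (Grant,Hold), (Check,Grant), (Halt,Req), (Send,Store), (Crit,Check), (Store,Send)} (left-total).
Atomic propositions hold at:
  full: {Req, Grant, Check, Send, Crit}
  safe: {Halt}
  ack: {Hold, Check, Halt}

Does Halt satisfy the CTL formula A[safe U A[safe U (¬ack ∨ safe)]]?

Sat(¬ack) = {Req, Grant, Send, Crit, Store}
Sat(¬ack ∨ safe) = {Req, Grant, Halt, Send, Crit, Store}
A[safe U (¬ack ∨ safe)]: least fixpoint, start Z0 = Sat((¬ack ∨ safe)) = {Req, Grant, Halt, Send, Crit, Store}, add states in Sat(safe) with every successor in Z. Already a fixed point.
Sat(A[safe U (¬ack ∨ safe)]) = {Req, Grant, Halt, Send, Crit, Store}
A[safe U A[safe U (¬ack ∨ safe)]]: least fixpoint, start Z0 = Sat(A[safe U (¬ack ∨ safe)]) = {Req, Grant, Halt, Send, Crit, Store}, add states in Sat(safe) with every successor in Z. Already a fixed point.
Sat(A[safe U A[safe U (¬ack ∨ safe)]]) = {Req, Grant, Halt, Send, Crit, Store}
Halt ∈ Sat(A[safe U A[safe U (¬ack ∨ safe)]]) = {Req, Grant, Halt, Send, Crit, Store}, so the formula holds at Halt.

Yes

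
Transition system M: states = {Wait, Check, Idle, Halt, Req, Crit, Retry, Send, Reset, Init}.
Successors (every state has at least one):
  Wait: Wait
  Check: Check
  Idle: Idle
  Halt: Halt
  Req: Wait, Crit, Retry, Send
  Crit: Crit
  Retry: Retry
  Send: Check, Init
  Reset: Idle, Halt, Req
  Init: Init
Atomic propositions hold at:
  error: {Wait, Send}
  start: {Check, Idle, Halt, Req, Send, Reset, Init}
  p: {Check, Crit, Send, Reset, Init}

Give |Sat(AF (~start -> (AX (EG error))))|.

8

Sat(~start) = {Wait, Crit, Retry}
EG error: greatest fixpoint, start Z0 = {Wait, Send}, keep only states in Sat with some successor in Z. Z1 = {Wait}; fixed.
Sat(EG error) = {Wait}
Sat(AX (EG error)) = {s : every successor in {Wait}} = {Wait}
Sat(~start -> (AX (EG error))) = {Wait, Check, Idle, Halt, Req, Send, Reset, Init}
AF (~start -> (AX (EG error))): least fixpoint, start Z0 = {Wait, Check, Idle, Halt, Req, Send, Reset, Init}, add states with every successor in Z. Already a fixed point.
Sat(AF (~start -> (AX (EG error)))) = {Wait, Check, Idle, Halt, Req, Send, Reset, Init}
|Sat(AF (~start -> (AX (EG error))))| = |{Wait, Check, Idle, Halt, Req, Send, Reset, Init}| = 8.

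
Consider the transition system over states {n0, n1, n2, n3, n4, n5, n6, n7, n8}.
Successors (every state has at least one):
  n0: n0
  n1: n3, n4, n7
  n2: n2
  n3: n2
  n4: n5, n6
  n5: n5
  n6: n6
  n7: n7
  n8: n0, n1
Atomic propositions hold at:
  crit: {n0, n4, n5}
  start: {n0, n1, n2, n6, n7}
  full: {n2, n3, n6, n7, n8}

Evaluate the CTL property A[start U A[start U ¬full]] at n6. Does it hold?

Sat(¬full) = {n0, n1, n4, n5}
A[start U ¬full]: least fixpoint, start Z0 = Sat(¬full) = {n0, n1, n4, n5}, add states in Sat(start) with every successor in Z. Already a fixed point.
Sat(A[start U ¬full]) = {n0, n1, n4, n5}
A[start U A[start U ¬full]]: least fixpoint, start Z0 = Sat(A[start U ¬full]) = {n0, n1, n4, n5}, add states in Sat(start) with every successor in Z. Already a fixed point.
Sat(A[start U A[start U ¬full]]) = {n0, n1, n4, n5}
n6 ∉ Sat(A[start U A[start U ¬full]]) = {n0, n1, n4, n5}, so the formula does not hold at n6.

No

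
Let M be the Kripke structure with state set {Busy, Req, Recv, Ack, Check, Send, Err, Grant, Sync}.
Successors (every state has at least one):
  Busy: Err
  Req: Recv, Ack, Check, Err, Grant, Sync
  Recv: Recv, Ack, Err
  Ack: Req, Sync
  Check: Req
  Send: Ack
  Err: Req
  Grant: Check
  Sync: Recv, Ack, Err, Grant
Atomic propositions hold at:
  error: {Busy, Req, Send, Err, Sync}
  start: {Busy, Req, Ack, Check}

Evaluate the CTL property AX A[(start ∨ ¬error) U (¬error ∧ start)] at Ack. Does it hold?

No

Sat(¬error) = {Recv, Ack, Check, Grant}
Sat(start ∨ ¬error) = {Busy, Req, Recv, Ack, Check, Grant}
Sat(¬error ∧ start) = {Ack, Check}
A[(start ∨ ¬error) U (¬error ∧ start)]: least fixpoint, start Z0 = Sat((¬error ∧ start)) = {Ack, Check}, add states in Sat(start ∨ ¬error) with every successor in Z. Z1 = {Ack, Check, Grant}; fixed.
Sat(A[(start ∨ ¬error) U (¬error ∧ start)]) = {Ack, Check, Grant}
Sat(AX A[(start ∨ ¬error) U (¬error ∧ start)]) = {s : every successor in {Ack, Check, Grant}} = {Send, Grant}
Ack ∉ Sat(AX A[(start ∨ ¬error) U (¬error ∧ start)]) = {Send, Grant}, so the formula does not hold at Ack.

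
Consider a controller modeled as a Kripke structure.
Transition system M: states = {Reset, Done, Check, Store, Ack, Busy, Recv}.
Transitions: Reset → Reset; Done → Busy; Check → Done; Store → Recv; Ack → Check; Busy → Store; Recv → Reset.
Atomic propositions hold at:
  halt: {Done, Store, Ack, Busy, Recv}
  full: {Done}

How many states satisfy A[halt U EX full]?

Sat(EX full) = {s : some successor in {Done}} = {Check}
A[halt U EX full]: least fixpoint, start Z0 = Sat(EX full) = {Check}, add states in Sat(halt) with every successor in Z. Z1 = {Check, Ack}; fixed.
Sat(A[halt U EX full]) = {Check, Ack}
|Sat(A[halt U EX full])| = |{Check, Ack}| = 2.

2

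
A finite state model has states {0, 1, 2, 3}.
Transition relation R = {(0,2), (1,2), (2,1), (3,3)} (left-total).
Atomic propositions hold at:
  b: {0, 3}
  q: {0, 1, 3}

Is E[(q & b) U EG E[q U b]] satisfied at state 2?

Sat(q & b) = {0, 3}
E[q U b]: least fixpoint, start Z0 = Sat(b) = {0, 3}, add states in Sat(q) with some successor in Z. Already a fixed point.
Sat(E[q U b]) = {0, 3}
EG E[q U b]: greatest fixpoint, start Z0 = {0, 3}, keep only states in Sat with some successor in Z. Z1 = {3}; fixed.
Sat(EG E[q U b]) = {3}
E[(q & b) U EG E[q U b]]: least fixpoint, start Z0 = Sat(EG E[q U b]) = {3}, add states in Sat(q & b) with some successor in Z. Already a fixed point.
Sat(E[(q & b) U EG E[q U b]]) = {3}
2 ∉ Sat(E[(q & b) U EG E[q U b]]) = {3}, so the formula does not hold at 2.

No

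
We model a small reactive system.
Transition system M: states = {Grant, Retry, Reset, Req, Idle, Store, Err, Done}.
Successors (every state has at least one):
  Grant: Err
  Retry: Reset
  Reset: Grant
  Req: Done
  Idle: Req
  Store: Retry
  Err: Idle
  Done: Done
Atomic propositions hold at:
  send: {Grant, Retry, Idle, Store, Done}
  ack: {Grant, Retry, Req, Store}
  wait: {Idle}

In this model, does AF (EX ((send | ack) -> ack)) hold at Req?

No

Sat(send | ack) = {Grant, Retry, Req, Idle, Store, Done}
Sat((send | ack) -> ack) = {Grant, Retry, Reset, Req, Store, Err}
Sat(EX ((send | ack) -> ack)) = {s : some successor in {Grant, Retry, Reset, Req, Store, Err}} = {Grant, Retry, Reset, Idle, Store}
AF (EX ((send | ack) -> ack)): least fixpoint, start Z0 = {Grant, Retry, Reset, Idle, Store}, add states with every successor in Z. Z1 = {Grant, Retry, Reset, Idle, Store, Err}; fixed.
Sat(AF (EX ((send | ack) -> ack))) = {Grant, Retry, Reset, Idle, Store, Err}
Req ∉ Sat(AF (EX ((send | ack) -> ack))) = {Grant, Retry, Reset, Idle, Store, Err}, so the formula does not hold at Req.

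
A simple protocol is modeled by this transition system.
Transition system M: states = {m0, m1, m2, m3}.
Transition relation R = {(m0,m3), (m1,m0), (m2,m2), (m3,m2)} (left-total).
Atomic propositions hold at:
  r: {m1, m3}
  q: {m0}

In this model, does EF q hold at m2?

No

EF q: least fixpoint, start Z0 = {m0}, add states with some successor in Z. Z1 = {m0, m1}; fixed.
Sat(EF q) = {m0, m1}
m2 ∉ Sat(EF q) = {m0, m1}, so the formula does not hold at m2.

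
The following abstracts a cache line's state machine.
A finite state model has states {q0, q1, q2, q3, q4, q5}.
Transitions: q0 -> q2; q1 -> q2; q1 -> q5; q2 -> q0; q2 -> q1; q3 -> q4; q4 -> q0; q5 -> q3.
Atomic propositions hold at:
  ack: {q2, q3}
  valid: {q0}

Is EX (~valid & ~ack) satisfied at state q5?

No

Sat(~valid) = {q1, q2, q3, q4, q5}
Sat(~ack) = {q0, q1, q4, q5}
Sat(~valid & ~ack) = {q1, q4, q5}
Sat(EX (~valid & ~ack)) = {s : some successor in {q1, q4, q5}} = {q1, q2, q3}
q5 ∉ Sat(EX (~valid & ~ack)) = {q1, q2, q3}, so the formula does not hold at q5.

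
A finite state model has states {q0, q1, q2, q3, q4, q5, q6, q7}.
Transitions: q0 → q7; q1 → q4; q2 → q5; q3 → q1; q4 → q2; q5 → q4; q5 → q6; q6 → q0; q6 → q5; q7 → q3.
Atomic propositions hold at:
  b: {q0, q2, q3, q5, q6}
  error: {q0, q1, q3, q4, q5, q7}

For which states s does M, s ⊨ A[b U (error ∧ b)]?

{q0, q2, q3, q5, q6}

Sat(error ∧ b) = {q0, q3, q5}
A[b U (error ∧ b)]: least fixpoint, start Z0 = Sat((error ∧ b)) = {q0, q3, q5}, add states in Sat(b) with every successor in Z. Z1 = {q0, q2, q3, q5, q6}; fixed.
Sat(A[b U (error ∧ b)]) = {q0, q2, q3, q5, q6}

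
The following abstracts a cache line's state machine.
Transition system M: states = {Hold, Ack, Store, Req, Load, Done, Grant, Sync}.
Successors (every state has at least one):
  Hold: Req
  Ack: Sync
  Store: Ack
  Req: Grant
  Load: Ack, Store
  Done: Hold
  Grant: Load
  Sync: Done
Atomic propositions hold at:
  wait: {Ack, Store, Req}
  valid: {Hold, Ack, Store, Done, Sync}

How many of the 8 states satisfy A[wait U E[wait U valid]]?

E[wait U valid]: least fixpoint, start Z0 = Sat(valid) = {Hold, Ack, Store, Done, Sync}, add states in Sat(wait) with some successor in Z. Already a fixed point.
Sat(E[wait U valid]) = {Hold, Ack, Store, Done, Sync}
A[wait U E[wait U valid]]: least fixpoint, start Z0 = Sat(E[wait U valid]) = {Hold, Ack, Store, Done, Sync}, add states in Sat(wait) with every successor in Z. Already a fixed point.
Sat(A[wait U E[wait U valid]]) = {Hold, Ack, Store, Done, Sync}
|Sat(A[wait U E[wait U valid]])| = |{Hold, Ack, Store, Done, Sync}| = 5.

5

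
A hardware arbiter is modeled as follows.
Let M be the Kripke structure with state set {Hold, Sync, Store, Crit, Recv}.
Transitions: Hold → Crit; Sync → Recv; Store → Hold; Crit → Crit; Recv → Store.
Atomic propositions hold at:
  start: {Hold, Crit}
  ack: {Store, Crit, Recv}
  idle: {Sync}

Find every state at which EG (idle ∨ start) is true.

{Hold, Crit}

Sat(idle ∨ start) = {Hold, Sync, Crit}
EG (idle ∨ start): greatest fixpoint, start Z0 = {Hold, Sync, Crit}, keep only states in Sat with some successor in Z. Z1 = {Hold, Crit}; fixed.
Sat(EG (idle ∨ start)) = {Hold, Crit}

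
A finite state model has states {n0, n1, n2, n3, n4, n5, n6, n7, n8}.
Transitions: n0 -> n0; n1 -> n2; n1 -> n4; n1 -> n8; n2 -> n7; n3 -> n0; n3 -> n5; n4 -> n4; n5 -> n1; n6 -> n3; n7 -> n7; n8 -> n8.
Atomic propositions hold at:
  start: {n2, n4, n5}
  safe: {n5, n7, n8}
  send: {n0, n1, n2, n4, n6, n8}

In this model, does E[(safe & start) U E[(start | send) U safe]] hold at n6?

Sat(safe & start) = {n5}
Sat(start | send) = {n0, n1, n2, n4, n5, n6, n8}
E[(start | send) U safe]: least fixpoint, start Z0 = Sat(safe) = {n5, n7, n8}, add states in Sat(start | send) with some successor in Z. Z1 = {n1, n2, n5, n7, n8}; fixed.
Sat(E[(start | send) U safe]) = {n1, n2, n5, n7, n8}
E[(safe & start) U E[(start | send) U safe]]: least fixpoint, start Z0 = Sat(E[(start | send) U safe]) = {n1, n2, n5, n7, n8}, add states in Sat(safe & start) with some successor in Z. Already a fixed point.
Sat(E[(safe & start) U E[(start | send) U safe]]) = {n1, n2, n5, n7, n8}
n6 ∉ Sat(E[(safe & start) U E[(start | send) U safe]]) = {n1, n2, n5, n7, n8}, so the formula does not hold at n6.

No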